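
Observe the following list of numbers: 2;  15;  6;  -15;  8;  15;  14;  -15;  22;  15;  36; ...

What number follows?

Taking every 2nd term gives 2 separate tracks.
Track A: 2, 6, 8, 14, 22, 36 — each term equals the sum of the previous two.
Track B: 15, -15, 15, -15, 15 — the oscillation 15·(−1)^(n+1).
Term 12 comes from track B (its 6th entry): -15.

-15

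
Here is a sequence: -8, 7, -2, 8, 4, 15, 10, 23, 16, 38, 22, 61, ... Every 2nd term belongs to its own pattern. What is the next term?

28

Positions 1, 3, 5, … form one subsequence and positions 2, 4, 6, … form another.
Track A: -8, -2, 4, 10, 16, 22. Adding 6 each time.
Track B: 7, 8, 15, 23, 38, 61. Each term equals the sum of the previous two.
Position 13 falls in track A as its term 7, giving 28.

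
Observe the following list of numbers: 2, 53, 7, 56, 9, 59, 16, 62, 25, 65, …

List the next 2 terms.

Split by position mod 2 into 2 tracks.
Stream A is 2, 7, 9, 16, 25, which is each term equals the sum of the previous two.
Stream B is 53, 56, 59, 62, 65, which is adding 3 each time.
The 11th slot belongs to stream A; its 6th term is 41.
Term 12 comes from stream B (its 6th entry): 68.

41, 68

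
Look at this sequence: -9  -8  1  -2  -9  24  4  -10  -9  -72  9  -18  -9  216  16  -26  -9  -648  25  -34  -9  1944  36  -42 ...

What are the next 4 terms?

Taking every 4th term gives 4 separate tracks.
Subsequence A is -9, -9, -9, -9, -9, -9, which is the constant sequence -9.
Subsequence B is -8, 24, -72, 216, -648, 1944, which is multiplying by -3 each time.
Subsequence C is 1, 4, 9, 16, 25, 36, which is perfect squares starting at 1².
Subsequence D is -2, -10, -18, -26, -34, -42, which is subtracting 8 each time.
Position 25 → subsequence A, term 7 = -9.
Term 26 comes from subsequence B (its 7th entry): -5832.
Position 27 → subsequence C, term 7 = 49.
Term 28 comes from subsequence D (its 7th entry): -50.

-9, -5832, 49, -50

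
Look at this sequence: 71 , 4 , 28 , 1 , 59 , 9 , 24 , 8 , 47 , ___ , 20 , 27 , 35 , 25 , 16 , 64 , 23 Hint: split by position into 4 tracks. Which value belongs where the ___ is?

Read the sequence 4 terms at a time; column i is its own pattern.
Track A: 71, 59, 47, 35, 23 (subtracting 12 each time).
Track B: 4, 9, ?, 25 (consecutive squares n² from n = 2).
Track C: 28, 24, 20, 16 (arithmetic, step −4).
Track D: 1, 8, 27, 64 (consecutive cubes n³ from n = 1).
Track B's pattern makes the blank 16.

16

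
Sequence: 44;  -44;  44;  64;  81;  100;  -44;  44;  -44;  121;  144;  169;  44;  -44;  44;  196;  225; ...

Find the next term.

256

Reading positions in blocks of 6 reveals the pattern AAABBB — 2 tracks woven together.
Track A = 44, -44, 44, -44, 44, -44, 44, -44, 44: oscillating between 44 and -44.
Track B = 64, 81, 100, 121, 144, 169, 196, 225: consecutive squares n² from n = 8.
Term 18 comes from track B (its 9th entry): 256.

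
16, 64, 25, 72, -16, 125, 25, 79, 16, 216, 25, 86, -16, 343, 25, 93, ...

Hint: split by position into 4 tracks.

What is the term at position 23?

Taking every 4th term gives 4 separate tracks.
Stream A: 16, -16, 16, -16 — oscillating between 16 and -16.
Stream B: 64, 125, 216, 343 — consecutive cubes n³ from n = 4.
Stream C: 25, 25, 25, 25 — always 25.
Stream D: 72, 79, 86, 93 — arithmetic with common difference +7.
The 23rd slot belongs to stream C; its 6th term is 25.

25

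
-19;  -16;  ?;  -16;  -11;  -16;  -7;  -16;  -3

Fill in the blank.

The terms cycle through 2 interleaved subsequences.
Track A: -19, ?, -11, -7, -3 (linear: a_n = -23 + 4·n).
Track B: -16, -16, -16, -16 (constant -16).
Filling track A at index 2 by its rule yields -15.

-15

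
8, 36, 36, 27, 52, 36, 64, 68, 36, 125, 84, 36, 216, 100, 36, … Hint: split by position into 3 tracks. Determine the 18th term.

36

Split by position mod 3: positions 1, 4, 7, … form one track, and each other residue class forms its own.
Track A: 8, 27, 64, 125, 216. Consecutive cubes n³ from n = 2.
Track B: 36, 52, 68, 84, 100. Linear: a_n = 20 + 16·n.
Track C: 36, 36, 36, 36, 36. The constant sequence 36.
Term 18 comes from track C (its 6th entry): 36.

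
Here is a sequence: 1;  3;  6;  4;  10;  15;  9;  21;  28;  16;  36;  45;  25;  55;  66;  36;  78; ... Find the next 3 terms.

91, 49, 105

Positions follow the repeating pattern ABB; grouping by letter gives 2 tracks.
Track A: 1, 4, 9, 16, 25, 36. Perfect squares starting at 1².
Track B: 3, 6, 10, 15, 21, 28, 36, 45, 55, 66, 78. Triangular numbers n(n+1)/2 for n = 2, 3, ….
The 18th slot belongs to track B; its 12th term is 91.
Term 19 comes from track A (its 7th entry): 49.
The 20th slot belongs to track B; its 13th term is 105.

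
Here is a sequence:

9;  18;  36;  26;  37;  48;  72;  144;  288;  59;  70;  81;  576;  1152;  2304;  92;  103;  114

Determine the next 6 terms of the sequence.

Reading positions in blocks of 6 reveals the pattern AAABBB — 2 tracks woven together.
Stream A: 9, 18, 36, 72, 144, 288, 576, 1152, 2304. Geometric with ratio 2.
Stream B: 26, 37, 48, 59, 70, 81, 92, 103, 114. Adding 11 each time.
Position 19 falls in stream A as its term 10, giving 4608.
Position 20 → stream A, term 11 = 9216.
Position 21 falls in stream A as its term 12, giving 18432.
Position 22 falls in stream B as its term 10, giving 125.
The 23rd slot belongs to stream B; its 11th term is 136.
Term 24 comes from stream B (its 12th entry): 147.

4608, 9216, 18432, 125, 136, 147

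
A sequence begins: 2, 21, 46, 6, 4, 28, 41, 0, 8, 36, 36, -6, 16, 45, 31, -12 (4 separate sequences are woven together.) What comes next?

32

Split by position mod 4: positions 1, 5, 9, … form one track, and each other residue class forms its own.
Track A: 2, 4, 8, 16. Successive powers of 2.
Track B: 21, 28, 36, 45. The triangular numbers T_6, T_7, ….
Track C: 46, 41, 36, 31. Arithmetic with common difference −5.
Track D: 6, 0, -6, -12. Linear: a_n = 12 − 6·n.
Position 17 → track A, term 5 = 32.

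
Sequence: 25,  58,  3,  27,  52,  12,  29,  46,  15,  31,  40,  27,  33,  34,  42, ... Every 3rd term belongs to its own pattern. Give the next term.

35

Split by position mod 3: positions 1, 4, 7, … form one track, and each other residue class forms its own.
Track A = 25, 27, 29, 31, 33: arithmetic, step +2.
Track B = 58, 52, 46, 40, 34: arithmetic, step −6.
Track C = 3, 12, 15, 27, 42: a Fibonacci-like recurrence a_n = a_{n-1} + a_{n-2}.
Position 16 falls in track A as its term 6, giving 35.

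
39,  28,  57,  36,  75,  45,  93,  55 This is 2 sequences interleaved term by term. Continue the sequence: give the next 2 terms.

The terms cycle through 2 interleaved subsequences.
Subsequence A = 39, 57, 75, 93: linear: a_n = 21 + 18·n.
Subsequence B = 28, 36, 45, 55: triangular numbers n(n+1)/2 for n = 7, 8, ….
Position 9 falls in subsequence A as its term 5, giving 111.
The 10th slot belongs to subsequence B; its 5th term is 66.

111, 66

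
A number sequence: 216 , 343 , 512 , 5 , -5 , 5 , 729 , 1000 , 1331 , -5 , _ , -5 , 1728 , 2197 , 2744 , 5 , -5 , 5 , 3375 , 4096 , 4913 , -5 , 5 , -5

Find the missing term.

5

Positions follow the repeating pattern AAABBB; grouping by letter gives 2 tracks.
Stream A is 216, 343, 512, 729, 1000, 1331, 1728, 2197, 2744, 3375, 4096, 4913, which is the cubes 6³, 7³, 8³, ….
Stream B is 5, -5, 5, -5, ?, -5, 5, -5, 5, -5, 5, -5, which is oscillating between 5 and -5.
Filling stream B at index 5 by its rule yields 5.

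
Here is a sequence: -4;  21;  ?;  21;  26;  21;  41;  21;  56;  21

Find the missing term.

11

Positions 1, 3, 5, … form one subsequence and positions 2, 4, 6, … form another.
Track A: -4, ?, 26, 41, 56 — arithmetic with common difference +15.
Track B: 21, 21, 21, 21, 21 — constant 21.
Track A's pattern makes the blank 11.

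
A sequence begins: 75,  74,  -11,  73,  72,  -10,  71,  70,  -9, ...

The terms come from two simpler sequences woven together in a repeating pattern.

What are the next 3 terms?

69, 68, -8

The slot pattern repeats as AAB (period 3), so there are 2 interleaved tracks.
Subsequence A = 75, 74, 73, 72, 71, 70: subtracting 1 each time.
Subsequence B = -11, -10, -9: arithmetic with common difference +1.
Term 10 comes from subsequence A (its 7th entry): 69.
Position 11 falls in subsequence A as its term 8, giving 68.
The 12th slot belongs to subsequence B; its 4th term is -8.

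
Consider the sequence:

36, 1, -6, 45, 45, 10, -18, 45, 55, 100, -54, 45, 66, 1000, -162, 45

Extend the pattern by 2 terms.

78, 10000

Split by position mod 4 into 4 tracks.
Track A: 36, 45, 55, 66 (the triangular numbers T_8, T_9, …).
Track B: 1, 10, 100, 1000 (powers of 10).
Track C: -6, -18, -54, -162 (a geometric progression (common ratio 3)).
Track D: 45, 45, 45, 45 (always 45).
Position 17 → track A, term 5 = 78.
Position 18 falls in track B as its term 5, giving 10000.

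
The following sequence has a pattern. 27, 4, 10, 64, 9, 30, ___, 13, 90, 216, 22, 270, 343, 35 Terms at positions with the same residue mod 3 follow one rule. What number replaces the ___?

125

Split by position mod 3 into 3 tracks.
Track A: 27, 64, ?, 216, 343 (the cubes 3³, 4³, 5³, …).
Track B: 4, 9, 13, 22, 35 (each term equals the sum of the previous two).
Track C: 10, 30, 90, 270 (multiplying by 3 each time).
So the missing entry in track A is 125.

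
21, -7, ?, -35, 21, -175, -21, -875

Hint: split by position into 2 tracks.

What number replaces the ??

Positions 1, 3, 5, … form one subsequence and positions 2, 4, 6, … form another.
Subsequence A: 21, ?, 21, -21. Oscillating between 21 and -21.
Subsequence B: -7, -35, -175, -875. A geometric progression (common ratio 5).
So the missing entry in subsequence A is -21.

-21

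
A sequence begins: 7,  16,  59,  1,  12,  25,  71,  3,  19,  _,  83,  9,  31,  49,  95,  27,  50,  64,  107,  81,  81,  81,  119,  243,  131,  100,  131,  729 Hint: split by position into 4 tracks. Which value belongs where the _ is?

36

Split by position mod 4: positions 1, 5, 9, … form one track, and each other residue class forms its own.
Subsequence A is 7, 12, 19, 31, 50, 81, 131, which is Fibonacci-style (each term is the sum of the two before it).
Subsequence B is 16, 25, ?, 49, 64, 81, 100, which is consecutive squares n² from n = 4.
Subsequence C is 59, 71, 83, 95, 107, 119, 131, which is arithmetic with common difference +12.
Subsequence D is 1, 3, 9, 27, 81, 243, 729, which is powers of 3.
So the missing entry in subsequence B is 36.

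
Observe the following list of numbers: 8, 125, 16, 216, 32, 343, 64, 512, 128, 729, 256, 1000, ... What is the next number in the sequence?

512

Taking every 2nd term gives 2 separate tracks.
Stream A: 8, 16, 32, 64, 128, 256 (powers 2^3, 2^4, 2^5, …).
Stream B: 125, 216, 343, 512, 729, 1000 (the cubes 5³, 6³, 7³, …).
The 13th slot belongs to stream A; its 7th term is 512.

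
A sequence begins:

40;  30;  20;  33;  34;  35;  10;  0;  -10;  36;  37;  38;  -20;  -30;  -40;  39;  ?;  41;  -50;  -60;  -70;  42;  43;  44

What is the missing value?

Reading positions in blocks of 6 reveals the pattern AAABBB — 2 tracks woven together.
Stream A: 40, 30, 20, 10, 0, -10, -20, -30, -40, -50, -60, -70. Arithmetic with common difference −10.
Stream B: 33, 34, 35, 36, 37, 38, 39, ?, 41, 42, 43, 44. Adding 1 each time.
The gap is stream B's term 8; the rule gives 40.

40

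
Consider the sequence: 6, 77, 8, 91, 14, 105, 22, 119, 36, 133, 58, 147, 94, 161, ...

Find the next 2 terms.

Odd-indexed and even-indexed terms follow separate rules.
Stream A: 6, 8, 14, 22, 36, 58, 94 — each term equals the sum of the previous two.
Stream B: 77, 91, 105, 119, 133, 147, 161 — arithmetic, step +14.
Term 15 comes from stream A (its 8th entry): 152.
Position 16 → stream B, term 8 = 175.

152, 175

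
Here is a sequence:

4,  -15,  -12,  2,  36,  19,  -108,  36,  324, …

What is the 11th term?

-972

Taking every 2nd term gives 2 separate tracks.
Subsequence A = 4, -12, 36, -108, 324: geometric with ratio -3.
Subsequence B = -15, 2, 19, 36: linear: a_n = -32 + 17·n.
Term 11 comes from subsequence A (its 6th entry): -972.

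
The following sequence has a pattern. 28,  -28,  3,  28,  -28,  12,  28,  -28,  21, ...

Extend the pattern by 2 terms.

28, -28

Reading positions in blocks of 3 reveals the pattern AAB — 2 tracks woven together.
Subsequence A: 28, -28, 28, -28, 28, -28 — alternating ±28.
Subsequence B: 3, 12, 21 — adding 9 each time.
The 10th slot belongs to subsequence A; its 7th term is 28.
Position 11 falls in subsequence A as its term 8, giving -28.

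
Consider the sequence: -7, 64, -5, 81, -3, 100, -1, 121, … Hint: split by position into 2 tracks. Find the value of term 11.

Taking every 2nd term gives 2 separate tracks.
Track A: -7, -5, -3, -1 — linear: a_n = -9 + 2·n.
Track B: 64, 81, 100, 121 — perfect squares starting at 8².
Term 11 comes from track A (its 6th entry): 3.

3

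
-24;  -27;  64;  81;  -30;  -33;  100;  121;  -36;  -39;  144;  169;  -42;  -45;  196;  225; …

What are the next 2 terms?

-48, -51

Reading positions in blocks of 4 reveals the pattern AABB — 2 tracks woven together.
Subsequence A is -24, -27, -30, -33, -36, -39, -42, -45, which is arithmetic with common difference −3.
Subsequence B is 64, 81, 100, 121, 144, 169, 196, 225, which is perfect squares starting at 8².
Term 17 comes from subsequence A (its 9th entry): -48.
The 18th slot belongs to subsequence A; its 10th term is -51.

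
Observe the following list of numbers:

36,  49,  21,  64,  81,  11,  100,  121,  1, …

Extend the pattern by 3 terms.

Reading positions in blocks of 3 reveals the pattern AAB — 2 tracks woven together.
Track A is 36, 49, 64, 81, 100, 121, which is the squares 6², 7², 8², ….
Track B is 21, 11, 1, which is arithmetic, step −10.
Position 10 falls in track A as its term 7, giving 144.
The 11th slot belongs to track A; its 8th term is 169.
Position 12 falls in track B as its term 4, giving -9.

144, 169, -9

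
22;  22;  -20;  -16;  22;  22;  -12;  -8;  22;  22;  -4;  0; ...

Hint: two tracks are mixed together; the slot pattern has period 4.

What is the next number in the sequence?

Positions follow the repeating pattern AABB; grouping by letter gives 2 tracks.
Subsequence A: 22, 22, 22, 22, 22, 22. Constant 22.
Subsequence B: -20, -16, -12, -8, -4, 0. Arithmetic with common difference +4.
Position 13 → subsequence A, term 7 = 22.

22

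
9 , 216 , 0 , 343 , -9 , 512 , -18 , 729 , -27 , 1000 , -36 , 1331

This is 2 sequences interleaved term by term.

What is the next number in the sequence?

The terms cycle through 2 interleaved subsequences.
Stream A: 9, 0, -9, -18, -27, -36 (subtracting 9 each time).
Stream B: 216, 343, 512, 729, 1000, 1331 (consecutive cubes n³ from n = 6).
Term 13 comes from stream A (its 7th entry): -45.

-45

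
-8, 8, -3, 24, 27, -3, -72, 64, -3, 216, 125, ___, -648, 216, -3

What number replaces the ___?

Split by position mod 3 into 3 tracks.
Stream A: -8, 24, -72, 216, -648 — geometric, ×-3 each step.
Stream B: 8, 27, 64, 125, 216 — consecutive cubes n³ from n = 2.
Stream C: -3, -3, -3, ?, -3 — always -3.
The gap is stream C's term 4; the rule gives -3.

-3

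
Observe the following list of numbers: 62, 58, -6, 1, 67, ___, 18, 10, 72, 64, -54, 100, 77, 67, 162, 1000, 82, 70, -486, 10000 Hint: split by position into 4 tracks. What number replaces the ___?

Taking every 4th term gives 4 separate tracks.
Track A = 62, 67, 72, 77, 82: linear: a_n = 57 + 5·n.
Track B = 58, ?, 64, 67, 70: adding 3 each time.
Track C = -6, 18, -54, 162, -486: geometric with ratio -3.
Track D = 1, 10, 100, 1000, 10000: powers 10^0, 10^1, 10^2, ….
So the missing entry in track B is 61.

61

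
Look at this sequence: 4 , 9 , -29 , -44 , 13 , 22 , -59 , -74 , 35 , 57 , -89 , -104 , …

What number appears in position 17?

The slot pattern repeats as AABB (period 4), so there are 2 interleaved tracks.
Track A = 4, 9, 13, 22, 35, 57: Fibonacci-style (each term is the sum of the two before it).
Track B = -29, -44, -59, -74, -89, -104: subtracting 15 each time.
The 17th slot belongs to track A; its 9th term is 241.

241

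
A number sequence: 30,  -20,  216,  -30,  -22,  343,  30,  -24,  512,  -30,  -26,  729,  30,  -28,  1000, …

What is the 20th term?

Taking every 3rd term gives 3 separate tracks.
Subsequence A: 30, -30, 30, -30, 30. The oscillation 30·(−1)^(n+1).
Subsequence B: -20, -22, -24, -26, -28. Arithmetic with common difference −2.
Subsequence C: 216, 343, 512, 729, 1000. The cubes 6³, 7³, 8³, ….
Term 20 comes from subsequence B (its 7th entry): -32.

-32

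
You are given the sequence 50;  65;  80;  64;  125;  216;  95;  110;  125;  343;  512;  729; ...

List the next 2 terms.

140, 155

Reading positions in blocks of 6 reveals the pattern AAABBB — 2 tracks woven together.
Track A is 50, 65, 80, 95, 110, 125, which is arithmetic with common difference +15.
Track B is 64, 125, 216, 343, 512, 729, which is the cubes 4³, 5³, 6³, ….
Position 13 → track A, term 7 = 140.
Position 14 falls in track A as its term 8, giving 155.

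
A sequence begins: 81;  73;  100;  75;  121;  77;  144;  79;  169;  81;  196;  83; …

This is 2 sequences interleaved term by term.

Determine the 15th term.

Taking every 2nd term gives 2 separate tracks.
Stream A = 81, 100, 121, 144, 169, 196: the squares 9², 10², 11², ….
Stream B = 73, 75, 77, 79, 81, 83: arithmetic, step +2.
Term 15 comes from stream A (its 8th entry): 256.

256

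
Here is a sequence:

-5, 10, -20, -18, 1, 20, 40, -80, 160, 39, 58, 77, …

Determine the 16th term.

96

Positions follow the repeating pattern AAABBB; grouping by letter gives 2 tracks.
Subsequence A = -5, 10, -20, 40, -80, 160: multiplying by -2 each time.
Subsequence B = -18, 1, 20, 39, 58, 77: linear: a_n = -37 + 19·n.
The 16th slot belongs to subsequence B; its 7th term is 96.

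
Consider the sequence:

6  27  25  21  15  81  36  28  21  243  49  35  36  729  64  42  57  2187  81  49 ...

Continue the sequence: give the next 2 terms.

Read the sequence 4 terms at a time; column i is its own pattern.
Track A: 6, 15, 21, 36, 57 (a Fibonacci-like recurrence a_n = a_{n-1} + a_{n-2}).
Track B: 27, 81, 243, 729, 2187 (powers of 3).
Track C: 25, 36, 49, 64, 81 (consecutive squares n² from n = 5).
Track D: 21, 28, 35, 42, 49 (linear: a_n = 14 + 7·n).
Term 21 comes from track A (its 6th entry): 93.
Position 22 → track B, term 6 = 6561.

93, 6561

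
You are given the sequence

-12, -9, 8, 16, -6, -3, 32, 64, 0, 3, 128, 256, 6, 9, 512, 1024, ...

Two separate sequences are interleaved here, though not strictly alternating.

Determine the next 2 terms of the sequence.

12, 15

Positions follow the repeating pattern AABB; grouping by letter gives 2 tracks.
Track A: -12, -9, -6, -3, 0, 3, 6, 9 — arithmetic, step +3.
Track B: 8, 16, 32, 64, 128, 256, 512, 1024 — powers 2^3, 2^4, 2^5, ….
Term 17 comes from track A (its 9th entry): 12.
Position 18 falls in track A as its term 10, giving 15.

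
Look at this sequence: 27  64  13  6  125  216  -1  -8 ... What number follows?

343

The slot pattern repeats as AABB (period 4), so there are 2 interleaved tracks.
Track A: 27, 64, 125, 216. Consecutive cubes n³ from n = 3.
Track B: 13, 6, -1, -8. Linear: a_n = 20 − 7·n.
Term 9 comes from track A (its 5th entry): 343.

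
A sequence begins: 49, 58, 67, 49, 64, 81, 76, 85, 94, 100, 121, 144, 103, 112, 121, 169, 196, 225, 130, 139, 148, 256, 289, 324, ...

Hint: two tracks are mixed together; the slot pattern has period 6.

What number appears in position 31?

184

Reading positions in blocks of 6 reveals the pattern AAABBB — 2 tracks woven together.
Track A is 49, 58, 67, 76, 85, 94, 103, 112, 121, 130, 139, 148, which is adding 9 each time.
Track B is 49, 64, 81, 100, 121, 144, 169, 196, 225, 256, 289, 324, which is the squares 7², 8², 9², ….
Position 31 falls in track A as its term 16, giving 184.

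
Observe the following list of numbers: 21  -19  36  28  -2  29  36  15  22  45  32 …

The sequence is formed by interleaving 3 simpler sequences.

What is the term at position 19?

78

Split by position mod 3 into 3 tracks.
Subsequence A is 21, 28, 36, 45, which is the triangular numbers T_6, T_7, ….
Subsequence B is -19, -2, 15, 32, which is arithmetic, step +17.
Subsequence C is 36, 29, 22, which is subtracting 7 each time.
The 19th slot belongs to subsequence A; its 7th term is 78.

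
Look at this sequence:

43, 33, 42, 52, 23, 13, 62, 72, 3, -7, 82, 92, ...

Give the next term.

Positions follow the repeating pattern AABB; grouping by letter gives 2 tracks.
Track A is 43, 33, 23, 13, 3, -7, which is arithmetic with common difference −10.
Track B is 42, 52, 62, 72, 82, 92, which is arithmetic with common difference +10.
Position 13 → track A, term 7 = -17.

-17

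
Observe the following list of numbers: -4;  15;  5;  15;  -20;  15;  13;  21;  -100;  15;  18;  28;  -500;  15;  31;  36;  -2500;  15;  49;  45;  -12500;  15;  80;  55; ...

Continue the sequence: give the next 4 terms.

-62500, 15, 129, 66

Taking every 4th term gives 4 separate tracks.
Track A: -4, -20, -100, -500, -2500, -12500. Geometric, ×5 each step.
Track B: 15, 15, 15, 15, 15, 15. The constant sequence 15.
Track C: 5, 13, 18, 31, 49, 80. Each term equals the sum of the previous two.
Track D: 15, 21, 28, 36, 45, 55. The triangular numbers T_5, T_6, ….
Position 25 → track A, term 7 = -62500.
Position 26 falls in track B as its term 7, giving 15.
Position 27 falls in track C as its term 7, giving 129.
The 28th slot belongs to track D; its 7th term is 66.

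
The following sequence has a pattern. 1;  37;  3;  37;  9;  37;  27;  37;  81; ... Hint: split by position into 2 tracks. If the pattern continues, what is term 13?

Positions 1, 3, 5, … form one subsequence and positions 2, 4, 6, … form another.
Track A: 1, 3, 9, 27, 81 — powers of 3.
Track B: 37, 37, 37, 37 — constant 37.
Term 13 comes from track A (its 7th entry): 729.

729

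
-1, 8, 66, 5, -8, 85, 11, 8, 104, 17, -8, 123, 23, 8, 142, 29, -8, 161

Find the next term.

The terms cycle through 3 interleaved subsequences.
Track A: -1, 5, 11, 17, 23, 29 (linear: a_n = -7 + 6·n).
Track B: 8, -8, 8, -8, 8, -8 (alternating ±8).
Track C: 66, 85, 104, 123, 142, 161 (arithmetic with common difference +19).
The 19th slot belongs to track A; its 7th term is 35.

35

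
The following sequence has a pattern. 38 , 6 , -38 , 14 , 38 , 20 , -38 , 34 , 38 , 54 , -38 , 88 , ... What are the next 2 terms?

38, 142

Split by position mod 2 into 2 tracks.
Track A: 38, -38, 38, -38, 38, -38 — oscillating between 38 and -38.
Track B: 6, 14, 20, 34, 54, 88 — a Fibonacci-like recurrence a_n = a_{n-1} + a_{n-2}.
The 13th slot belongs to track A; its 7th term is 38.
Position 14 → track B, term 7 = 142.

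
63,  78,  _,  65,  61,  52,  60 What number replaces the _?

Odd-indexed and even-indexed terms follow separate rules.
Stream A: 63, ?, 61, 60 (linear: a_n = 64 − n).
Stream B: 78, 65, 52 (arithmetic, step −13).
Stream A's pattern makes the blank 62.

62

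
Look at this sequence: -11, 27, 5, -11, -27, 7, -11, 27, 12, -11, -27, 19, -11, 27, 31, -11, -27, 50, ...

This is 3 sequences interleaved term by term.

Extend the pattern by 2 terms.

-11, 27

Read the sequence 3 terms at a time; column i is its own pattern.
Stream A: -11, -11, -11, -11, -11, -11 (always -11).
Stream B: 27, -27, 27, -27, 27, -27 (alternating ±27).
Stream C: 5, 7, 12, 19, 31, 50 (each term equals the sum of the previous two).
Term 19 comes from stream A (its 7th entry): -11.
The 20th slot belongs to stream B; its 7th term is 27.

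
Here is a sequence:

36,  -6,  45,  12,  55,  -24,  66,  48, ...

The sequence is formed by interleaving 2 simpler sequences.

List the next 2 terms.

78, -96

Odd-indexed and even-indexed terms follow separate rules.
Stream A = 36, 45, 55, 66: triangular numbers starting at T_8.
Stream B = -6, 12, -24, 48: geometric with ratio -2.
The 9th slot belongs to stream A; its 5th term is 78.
Term 10 comes from stream B (its 5th entry): -96.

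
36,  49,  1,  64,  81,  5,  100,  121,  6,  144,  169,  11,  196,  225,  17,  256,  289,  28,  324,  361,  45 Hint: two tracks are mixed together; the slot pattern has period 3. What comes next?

400

Reading positions in blocks of 3 reveals the pattern AAB — 2 tracks woven together.
Track A: 36, 49, 64, 81, 100, 121, 144, 169, 196, 225, 256, 289, 324, 361 — consecutive squares n² from n = 6.
Track B: 1, 5, 6, 11, 17, 28, 45 — each term equals the sum of the previous two.
Term 22 comes from track A (its 15th entry): 400.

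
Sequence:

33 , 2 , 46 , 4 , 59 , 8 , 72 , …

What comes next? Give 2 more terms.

Positions 1, 3, 5, … form one subsequence and positions 2, 4, 6, … form another.
Stream A: 33, 46, 59, 72. Arithmetic, step +13.
Stream B: 2, 4, 8. Successive powers of 2.
Term 8 comes from stream B (its 4th entry): 16.
The 9th slot belongs to stream A; its 5th term is 85.

16, 85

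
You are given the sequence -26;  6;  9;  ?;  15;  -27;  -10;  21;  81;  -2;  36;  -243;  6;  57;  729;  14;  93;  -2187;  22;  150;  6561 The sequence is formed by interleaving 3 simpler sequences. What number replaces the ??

-18

The terms cycle through 3 interleaved subsequences.
Track A: -26, ?, -10, -2, 6, 14, 22 (arithmetic, step +8).
Track B: 6, 15, 21, 36, 57, 93, 150 (a Fibonacci-like recurrence a_n = a_{n-1} + a_{n-2}).
Track C: 9, -27, 81, -243, 729, -2187, 6561 (multiplying by -3 each time).
The gap is track A's term 2; the rule gives -18.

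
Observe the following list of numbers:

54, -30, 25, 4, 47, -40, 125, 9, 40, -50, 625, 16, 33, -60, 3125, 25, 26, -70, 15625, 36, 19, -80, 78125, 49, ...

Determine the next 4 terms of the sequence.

Taking every 4th term gives 4 separate tracks.
Track A: 54, 47, 40, 33, 26, 19 — arithmetic with common difference −7.
Track B: -30, -40, -50, -60, -70, -80 — arithmetic with common difference −10.
Track C: 25, 125, 625, 3125, 15625, 78125 — successive powers of 5.
Track D: 4, 9, 16, 25, 36, 49 — the squares 2², 3², 4², ….
Term 25 comes from track A (its 7th entry): 12.
Term 26 comes from track B (its 7th entry): -90.
The 27th slot belongs to track C; its 7th term is 390625.
Position 28 → track D, term 7 = 64.

12, -90, 390625, 64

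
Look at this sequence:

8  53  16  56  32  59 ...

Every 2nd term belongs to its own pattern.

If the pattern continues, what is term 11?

Taking every 2nd term gives 2 separate tracks.
Subsequence A: 8, 16, 32 — successive powers of 2.
Subsequence B: 53, 56, 59 — arithmetic, step +3.
Term 11 comes from subsequence A (its 6th entry): 256.

256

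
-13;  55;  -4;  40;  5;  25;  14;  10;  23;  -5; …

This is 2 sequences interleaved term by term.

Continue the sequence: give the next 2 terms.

Positions 1, 3, 5, … form one subsequence and positions 2, 4, 6, … form another.
Track A = -13, -4, 5, 14, 23: arithmetic with common difference +9.
Track B = 55, 40, 25, 10, -5: arithmetic, step −15.
Term 11 comes from track A (its 6th entry): 32.
Position 12 → track B, term 6 = -20.

32, -20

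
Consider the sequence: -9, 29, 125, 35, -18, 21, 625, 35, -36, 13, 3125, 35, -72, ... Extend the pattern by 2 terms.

5, 15625

Taking every 4th term gives 4 separate tracks.
Track A: -9, -18, -36, -72 (multiplying by 2 each time).
Track B: 29, 21, 13 (arithmetic, step −8).
Track C: 125, 625, 3125 (powers of 5).
Track D: 35, 35, 35 (constant 35).
Position 14 falls in track B as its term 4, giving 5.
Term 15 comes from track C (its 4th entry): 15625.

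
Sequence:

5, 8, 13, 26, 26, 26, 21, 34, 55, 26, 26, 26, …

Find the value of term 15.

Positions follow the repeating pattern AAABBB; grouping by letter gives 2 tracks.
Track A: 5, 8, 13, 21, 34, 55. Fibonacci-style (each term is the sum of the two before it).
Track B: 26, 26, 26, 26, 26, 26. The constant sequence 26.
The 15th slot belongs to track A; its 9th term is 233.

233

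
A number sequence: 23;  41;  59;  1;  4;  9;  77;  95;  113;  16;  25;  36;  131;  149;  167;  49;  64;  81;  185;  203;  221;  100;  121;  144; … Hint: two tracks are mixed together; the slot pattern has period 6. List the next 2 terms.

239, 257

The slot pattern repeats as AAABBB (period 6), so there are 2 interleaved tracks.
Subsequence A is 23, 41, 59, 77, 95, 113, 131, 149, 167, 185, 203, 221, which is linear: a_n = 5 + 18·n.
Subsequence B is 1, 4, 9, 16, 25, 36, 49, 64, 81, 100, 121, 144, which is perfect squares starting at 1².
The 25th slot belongs to subsequence A; its 13th term is 239.
Term 26 comes from subsequence A (its 14th entry): 257.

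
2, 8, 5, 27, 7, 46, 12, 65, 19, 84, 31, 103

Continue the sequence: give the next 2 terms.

Taking every 2nd term gives 2 separate tracks.
Track A = 2, 5, 7, 12, 19, 31: each term equals the sum of the previous two.
Track B = 8, 27, 46, 65, 84, 103: arithmetic with common difference +19.
Position 13 falls in track A as its term 7, giving 50.
Position 14 falls in track B as its term 7, giving 122.

50, 122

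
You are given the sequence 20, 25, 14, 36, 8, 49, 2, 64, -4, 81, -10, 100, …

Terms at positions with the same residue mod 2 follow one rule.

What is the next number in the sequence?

Split by position mod 2 into 2 tracks.
Track A = 20, 14, 8, 2, -4, -10: arithmetic, step −6.
Track B = 25, 36, 49, 64, 81, 100: the squares 5², 6², 7², ….
Position 13 falls in track A as its term 7, giving -16.

-16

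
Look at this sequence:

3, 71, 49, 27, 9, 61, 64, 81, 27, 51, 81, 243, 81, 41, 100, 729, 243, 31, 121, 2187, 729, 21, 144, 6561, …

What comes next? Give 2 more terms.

Split by position mod 4: positions 1, 5, 9, … form one track, and each other residue class forms its own.
Track A = 3, 9, 27, 81, 243, 729: geometric, ×3 each step.
Track B = 71, 61, 51, 41, 31, 21: arithmetic, step −10.
Track C = 49, 64, 81, 100, 121, 144: consecutive squares n² from n = 7.
Track D = 27, 81, 243, 729, 2187, 6561: powers 3^3, 3^4, 3^5, ….
Position 25 falls in track A as its term 7, giving 2187.
The 26th slot belongs to track B; its 7th term is 11.

2187, 11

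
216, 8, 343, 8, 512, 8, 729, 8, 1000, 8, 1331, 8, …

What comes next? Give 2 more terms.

Odd-indexed and even-indexed terms follow separate rules.
Track A = 216, 343, 512, 729, 1000, 1331: the cubes 6³, 7³, 8³, ….
Track B = 8, 8, 8, 8, 8, 8: the constant sequence 8.
Position 13 falls in track A as its term 7, giving 1728.
The 14th slot belongs to track B; its 7th term is 8.

1728, 8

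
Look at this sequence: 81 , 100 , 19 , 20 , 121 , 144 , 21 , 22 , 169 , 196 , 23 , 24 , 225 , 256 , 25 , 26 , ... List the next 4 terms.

289, 324, 27, 28

Positions follow the repeating pattern AABB; grouping by letter gives 2 tracks.
Track A = 81, 100, 121, 144, 169, 196, 225, 256: perfect squares starting at 9².
Track B = 19, 20, 21, 22, 23, 24, 25, 26: arithmetic with common difference +1.
The 17th slot belongs to track A; its 9th term is 289.
The 18th slot belongs to track A; its 10th term is 324.
The 19th slot belongs to track B; its 9th term is 27.
Position 20 falls in track B as its term 10, giving 28.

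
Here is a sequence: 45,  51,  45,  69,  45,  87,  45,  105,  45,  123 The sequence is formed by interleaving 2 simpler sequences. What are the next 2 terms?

The terms cycle through 2 interleaved subsequences.
Track A = 45, 45, 45, 45, 45: the constant sequence 45.
Track B = 51, 69, 87, 105, 123: arithmetic with common difference +18.
The 11th slot belongs to track A; its 6th term is 45.
The 12th slot belongs to track B; its 6th term is 141.

45, 141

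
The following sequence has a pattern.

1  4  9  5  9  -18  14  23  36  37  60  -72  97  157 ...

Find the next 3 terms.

Reading positions in blocks of 3 reveals the pattern AAB — 2 tracks woven together.
Stream A is 1, 4, 5, 9, 14, 23, 37, 60, 97, 157, which is Fibonacci-style (each term is the sum of the two before it).
Stream B is 9, -18, 36, -72, which is geometric, ×-2 each step.
The 15th slot belongs to stream B; its 5th term is 144.
Term 16 comes from stream A (its 11th entry): 254.
Term 17 comes from stream A (its 12th entry): 411.

144, 254, 411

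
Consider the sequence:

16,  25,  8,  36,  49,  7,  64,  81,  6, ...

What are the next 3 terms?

100, 121, 5

Reading positions in blocks of 3 reveals the pattern AAB — 2 tracks woven together.
Track A: 16, 25, 36, 49, 64, 81. The squares 4², 5², 6², ….
Track B: 8, 7, 6. Arithmetic with common difference −1.
Term 10 comes from track A (its 7th entry): 100.
Position 11 falls in track A as its term 8, giving 121.
Position 12 falls in track B as its term 4, giving 5.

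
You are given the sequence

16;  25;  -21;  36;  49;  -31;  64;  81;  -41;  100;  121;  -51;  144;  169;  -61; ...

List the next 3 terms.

The slot pattern repeats as AAB (period 3), so there are 2 interleaved tracks.
Stream A is 16, 25, 36, 49, 64, 81, 100, 121, 144, 169, which is perfect squares starting at 4².
Stream B is -21, -31, -41, -51, -61, which is arithmetic, step −10.
Position 16 falls in stream A as its term 11, giving 196.
Position 17 → stream A, term 12 = 225.
The 18th slot belongs to stream B; its 6th term is -71.

196, 225, -71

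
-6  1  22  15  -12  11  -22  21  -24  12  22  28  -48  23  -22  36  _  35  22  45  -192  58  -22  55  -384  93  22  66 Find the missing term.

-96

Read the sequence 4 terms at a time; column i is its own pattern.
Track A = -6, -12, -24, -48, ?, -192, -384: geometric, ×2 each step.
Track B = 1, 11, 12, 23, 35, 58, 93: each term equals the sum of the previous two.
Track C = 22, -22, 22, -22, 22, -22, 22: oscillating between 22 and -22.
Track D = 15, 21, 28, 36, 45, 55, 66: triangular numbers n(n+1)/2 for n = 5, 6, ….
Track A's pattern makes the blank -96.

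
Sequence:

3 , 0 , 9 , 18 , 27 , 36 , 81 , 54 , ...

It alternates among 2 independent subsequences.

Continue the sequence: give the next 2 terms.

243, 72

The terms cycle through 2 interleaved subsequences.
Track A = 3, 9, 27, 81: powers 3^1, 3^2, 3^3, ….
Track B = 0, 18, 36, 54: adding 18 each time.
The 9th slot belongs to track A; its 5th term is 243.
Term 10 comes from track B (its 5th entry): 72.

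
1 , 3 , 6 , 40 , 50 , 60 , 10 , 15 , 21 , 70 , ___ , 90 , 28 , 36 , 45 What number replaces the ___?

Positions follow the repeating pattern AAABBB; grouping by letter gives 2 tracks.
Stream A: 1, 3, 6, 10, 15, 21, 28, 36, 45 (triangular numbers n(n+1)/2 for n = 1, 2, …).
Stream B: 40, 50, 60, 70, ?, 90 (adding 10 each time).
So the missing entry in stream B is 80.

80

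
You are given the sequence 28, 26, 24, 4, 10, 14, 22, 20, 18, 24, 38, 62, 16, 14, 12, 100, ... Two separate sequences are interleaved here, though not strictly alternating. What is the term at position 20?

Positions follow the repeating pattern AAABBB; grouping by letter gives 2 tracks.
Track A is 28, 26, 24, 22, 20, 18, 16, 14, 12, which is linear: a_n = 30 − 2·n.
Track B is 4, 10, 14, 24, 38, 62, 100, which is each term equals the sum of the previous two.
Position 20 → track A, term 11 = 8.

8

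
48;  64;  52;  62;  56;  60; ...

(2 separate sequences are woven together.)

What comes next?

60

Split by position mod 2 into 2 tracks.
Subsequence A: 48, 52, 56 — linear: a_n = 44 + 4·n.
Subsequence B: 64, 62, 60 — arithmetic, step −2.
Position 7 → subsequence A, term 4 = 60.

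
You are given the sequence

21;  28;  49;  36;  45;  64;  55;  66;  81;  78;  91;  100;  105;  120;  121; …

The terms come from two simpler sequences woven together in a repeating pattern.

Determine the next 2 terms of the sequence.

136, 153

The slot pattern repeats as AAB (period 3), so there are 2 interleaved tracks.
Subsequence A = 21, 28, 36, 45, 55, 66, 78, 91, 105, 120: the triangular numbers T_6, T_7, ….
Subsequence B = 49, 64, 81, 100, 121: consecutive squares n² from n = 7.
Position 16 → subsequence A, term 11 = 136.
Term 17 comes from subsequence A (its 12th entry): 153.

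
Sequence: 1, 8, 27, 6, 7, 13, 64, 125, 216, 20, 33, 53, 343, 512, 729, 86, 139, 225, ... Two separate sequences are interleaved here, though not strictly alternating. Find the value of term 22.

364

Positions follow the repeating pattern AAABBB; grouping by letter gives 2 tracks.
Track A: 1, 8, 27, 64, 125, 216, 343, 512, 729 (perfect cubes starting at 1³).
Track B: 6, 7, 13, 20, 33, 53, 86, 139, 225 (a Fibonacci-like recurrence a_n = a_{n-1} + a_{n-2}).
The 22nd slot belongs to track B; its 10th term is 364.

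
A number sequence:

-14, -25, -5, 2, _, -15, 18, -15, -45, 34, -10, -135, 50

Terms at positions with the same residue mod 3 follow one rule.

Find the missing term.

-20

Split by position mod 3: positions 1, 4, 7, … form one track, and each other residue class forms its own.
Track A = -14, 2, 18, 34, 50: arithmetic with common difference +16.
Track B = -25, ?, -15, -10: arithmetic with common difference +5.
Track C = -5, -15, -45, -135: multiplying by 3 each time.
Filling track B at index 2 by its rule yields -20.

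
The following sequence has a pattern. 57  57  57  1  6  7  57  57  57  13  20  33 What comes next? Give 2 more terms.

57, 57

Positions follow the repeating pattern AAABBB; grouping by letter gives 2 tracks.
Stream A: 57, 57, 57, 57, 57, 57 — always 57.
Stream B: 1, 6, 7, 13, 20, 33 — a Fibonacci-like recurrence a_n = a_{n-1} + a_{n-2}.
Term 13 comes from stream A (its 7th entry): 57.
Position 14 → stream A, term 8 = 57.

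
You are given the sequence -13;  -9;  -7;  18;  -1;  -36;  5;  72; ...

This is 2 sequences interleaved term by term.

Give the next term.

Positions 1, 3, 5, … form one subsequence and positions 2, 4, 6, … form another.
Subsequence A = -13, -7, -1, 5: arithmetic with common difference +6.
Subsequence B = -9, 18, -36, 72: geometric with ratio -2.
Position 9 → subsequence A, term 5 = 11.

11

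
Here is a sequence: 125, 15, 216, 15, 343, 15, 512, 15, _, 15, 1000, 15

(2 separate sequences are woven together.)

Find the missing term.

The terms cycle through 2 interleaved subsequences.
Track A: 125, 216, 343, 512, ?, 1000 (the cubes 5³, 6³, 7³, …).
Track B: 15, 15, 15, 15, 15, 15 (constant 15).
Filling track A at index 5 by its rule yields 729.

729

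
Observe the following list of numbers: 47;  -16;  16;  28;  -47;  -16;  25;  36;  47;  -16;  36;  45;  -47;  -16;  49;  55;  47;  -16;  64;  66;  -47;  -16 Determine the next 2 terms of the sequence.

81, 78

The terms cycle through 4 interleaved subsequences.
Track A is 47, -47, 47, -47, 47, -47, which is the oscillation 47·(−1)^(n+1).
Track B is -16, -16, -16, -16, -16, -16, which is always -16.
Track C is 16, 25, 36, 49, 64, which is perfect squares starting at 4².
Track D is 28, 36, 45, 55, 66, which is the triangular numbers T_7, T_8, ….
The 23rd slot belongs to track C; its 6th term is 81.
The 24th slot belongs to track D; its 6th term is 78.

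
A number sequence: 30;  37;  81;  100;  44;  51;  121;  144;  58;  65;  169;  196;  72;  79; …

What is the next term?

Positions follow the repeating pattern AABB; grouping by letter gives 2 tracks.
Stream A: 30, 37, 44, 51, 58, 65, 72, 79 — linear: a_n = 23 + 7·n.
Stream B: 81, 100, 121, 144, 169, 196 — the squares 9², 10², 11², ….
Position 15 falls in stream B as its term 7, giving 225.

225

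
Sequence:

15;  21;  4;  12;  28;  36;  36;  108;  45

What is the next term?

Reading positions in blocks of 4 reveals the pattern AABB — 2 tracks woven together.
Track A = 15, 21, 28, 36, 45: the triangular numbers T_5, T_6, ….
Track B = 4, 12, 36, 108: geometric with ratio 3.
Position 10 → track A, term 6 = 55.

55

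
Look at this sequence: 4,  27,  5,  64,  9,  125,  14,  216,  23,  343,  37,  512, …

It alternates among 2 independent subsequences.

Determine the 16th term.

The terms cycle through 2 interleaved subsequences.
Track A: 4, 5, 9, 14, 23, 37. A Fibonacci-like recurrence a_n = a_{n-1} + a_{n-2}.
Track B: 27, 64, 125, 216, 343, 512. Perfect cubes starting at 3³.
Term 16 comes from track B (its 8th entry): 1000.

1000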